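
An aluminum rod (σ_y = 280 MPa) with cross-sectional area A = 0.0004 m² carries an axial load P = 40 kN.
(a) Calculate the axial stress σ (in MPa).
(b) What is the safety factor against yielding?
(a) Axial stress σ = P/A. Convert P = 40 kN = 40000 N.
  σ = 40000 / 0.0004 = 1 × 10⁸ Pa = 100 MPa
(b) Safety factor SF = σ_y/σ = 280 / 100 = 2.8
Final answer: (a) σ = 100 MPa, (b) SF = 2.8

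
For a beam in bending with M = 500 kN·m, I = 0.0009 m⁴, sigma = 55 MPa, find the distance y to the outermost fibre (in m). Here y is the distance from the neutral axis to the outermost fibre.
Model: a beam in bending, so sigma = (M·y) / I.
Solve for y: y = (sigma·I) / M.
Convert to SI units:
  M = 500 kN·m = 500000 N·m
  sigma = 55 MPa = 5.5 × 10⁷ Pa
Substitute:
  y = ((5.5 × 10⁷) × 0.0009) / 500000
  y = 0.099 m
Final answer: y = 0.099 m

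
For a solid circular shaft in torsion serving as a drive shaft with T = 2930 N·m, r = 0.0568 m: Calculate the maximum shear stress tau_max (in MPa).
Model: a solid circular shaft in torsion, so tau_max = (2·T) / (π·r^3).
Substitute:
  tau_max = (2 × 2930) / (π × 0.0568^3)
  tau_max = 1.018 × 10⁷ Pa
Convert: tau_max = 1.018 × 10⁷ Pa = 10.18 MPa
Final answer: tau_max = 10.18 MPa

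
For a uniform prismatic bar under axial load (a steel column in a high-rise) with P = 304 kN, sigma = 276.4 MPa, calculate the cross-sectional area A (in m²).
Model: a uniform prismatic bar under axial load, so sigma = P / A.
Solve for A: A = P / sigma.
Convert to SI units:
  P = 304 kN = 304000 N
  sigma = 276.4 MPa = 2.764 × 10⁸ Pa
Substitute:
  A = 304000 / (2.764 × 10⁸)
  A = 0.0011 m²
Final answer: A = 0.0011 m²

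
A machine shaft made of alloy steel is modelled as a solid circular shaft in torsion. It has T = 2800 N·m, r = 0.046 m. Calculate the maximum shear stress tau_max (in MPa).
Model: a solid circular shaft in torsion, so tau_max = (2·T) / (π·r^3).
Substitute:
  tau_max = (2 × 2800) / (π × 0.046^3)
  tau_max = 1.831 × 10⁷ Pa
Convert: tau_max = 1.831 × 10⁷ Pa = 18.31 MPa
Final answer: tau_max = 18.31 MPa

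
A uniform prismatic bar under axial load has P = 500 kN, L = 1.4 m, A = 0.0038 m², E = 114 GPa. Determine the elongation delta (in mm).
Model: a uniform prismatic bar under axial load, so delta = (P·L) / (A·E).
Convert to SI units:
  P = 500 kN = 500000 N
  E = 114 GPa = 1.14 × 10¹¹ Pa
Substitute:
  delta = (500000 × 1.4) / (0.0038 × (1.14 × 10¹¹))
  delta = 0.001616 m
Convert: delta = 0.001616 m = 1.616 mm
Final answer: delta = 1.616 mm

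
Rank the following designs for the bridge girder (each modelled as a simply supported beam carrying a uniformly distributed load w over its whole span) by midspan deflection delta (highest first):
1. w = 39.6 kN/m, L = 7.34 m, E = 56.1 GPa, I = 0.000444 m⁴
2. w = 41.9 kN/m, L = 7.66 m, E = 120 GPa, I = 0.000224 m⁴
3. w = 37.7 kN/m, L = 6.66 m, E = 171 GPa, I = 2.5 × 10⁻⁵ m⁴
Model: a simply supported beam carrying a uniformly distributed load w over its whole span, so delta = (5·w·L^4) / (384·E·I) (SI units).
  Case 1: delta = (5 × 39600 × 7.34^4) / (384 × (5.61 × 10¹⁰) × 0.000444) = 0.06009 m = 60.09 mm
  Case 2: delta = (5 × 41900 × 7.66^4) / (384 × (1.2 × 10¹¹) × 0.000224) = 0.06988 m = 69.88 mm
  Case 3: delta = (5 × 37700 × 6.66^4) / (384 × (1.71 × 10¹¹) × (2.5 × 10⁻⁵)) = 0.2259 m = 225.9 mm
Ordering: 225.9 mm (case 3) > 69.88 mm (case 2) > 60.09 mm (case 1)
Final answer: 3, 2, 1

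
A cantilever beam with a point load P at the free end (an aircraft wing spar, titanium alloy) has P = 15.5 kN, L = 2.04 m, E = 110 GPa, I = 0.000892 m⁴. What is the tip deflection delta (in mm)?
Model: a cantilever beam with a point load P at the free end, so delta = (P·L^3) / (3·E·I).
Convert to SI units:
  P = 15.5 kN = 15500 N
  E = 110 GPa = 1.1 × 10¹¹ Pa
Substitute:
  delta = (15500 × 2.04^3) / (3 × (1.1 × 10¹¹) × 0.000892)
  delta = 0.000447 m
Convert: delta = 0.000447 m = 0.447 mm
Final answer: delta = 0.447 mm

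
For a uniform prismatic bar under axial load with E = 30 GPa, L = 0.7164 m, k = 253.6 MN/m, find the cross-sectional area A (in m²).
Model: a uniform prismatic bar under axial load, so k = (A·E) / L.
Solve for A: A = (k·L) / E.
Convert to SI units:
  E = 30 GPa = 3 × 10¹⁰ Pa
  k = 253.6 MN/m = 2.536 × 10⁸ N/m
Substitute:
  A = ((2.536 × 10⁸) × 0.7164) / (3 × 10¹⁰)
  A = 0.006056 m²
Final answer: A = 0.006056 m²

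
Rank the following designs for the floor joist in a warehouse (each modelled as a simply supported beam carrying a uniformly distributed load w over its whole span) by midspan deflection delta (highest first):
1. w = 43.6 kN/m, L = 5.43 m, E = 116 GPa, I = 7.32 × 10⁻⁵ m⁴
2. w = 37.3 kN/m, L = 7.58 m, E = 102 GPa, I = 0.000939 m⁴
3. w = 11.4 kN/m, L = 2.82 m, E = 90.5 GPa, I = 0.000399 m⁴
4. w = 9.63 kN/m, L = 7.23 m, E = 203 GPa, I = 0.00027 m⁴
Model: a simply supported beam carrying a uniformly distributed load w over its whole span, so delta = (5·w·L^4) / (384·E·I) (SI units).
  Case 1: delta = (5 × 43600 × 5.43^4) / (384 × (1.16 × 10¹¹) × (7.32 × 10⁻⁵)) = 0.05812 m = 58.12 mm
  Case 2: delta = (5 × 37300 × 7.58^4) / (384 × (1.02 × 10¹¹) × 0.000939) = 0.01674 m = 16.74 mm
  Case 3: delta = (5 × 11400 × 2.82^4) / (384 × (9.05 × 10¹⁰) × 0.000399) = 0.00026 m = 0.26 mm
  Case 4: delta = (5 × 9630 × 7.23^4) / (384 × (2.03 × 10¹¹) × 0.00027) = 0.006251 m = 6.251 mm
Ordering: 58.12 mm (case 1) > 16.74 mm (case 2) > 6.251 mm (case 4) > 0.26 mm (case 3)
Final answer: 1, 2, 4, 3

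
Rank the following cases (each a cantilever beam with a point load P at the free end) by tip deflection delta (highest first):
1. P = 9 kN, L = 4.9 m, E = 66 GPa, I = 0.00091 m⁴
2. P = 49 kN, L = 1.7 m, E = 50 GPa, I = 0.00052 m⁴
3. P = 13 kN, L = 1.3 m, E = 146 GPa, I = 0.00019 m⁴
Model: a cantilever beam with a point load P at the free end, so delta = (P·L^3) / (3·E·I) (SI units).
  Case 1: delta = (9000 × 4.9^3) / (3 × (6.6 × 10¹⁰) × 0.00091) = 0.005877 m = 5.877 mm
  Case 2: delta = (49000 × 1.7^3) / (3 × (5 × 10¹⁰) × 0.00052) = 0.003086 m = 3.086 mm
  Case 3: delta = (13000 × 1.3^3) / (3 × (1.46 × 10¹¹) × 0.00019) = 0.0003432 m = 0.3432 mm
Ordering: 5.877 mm (case 1) > 3.086 mm (case 2) > 0.3432 mm (case 3)
Final answer: 1, 2, 3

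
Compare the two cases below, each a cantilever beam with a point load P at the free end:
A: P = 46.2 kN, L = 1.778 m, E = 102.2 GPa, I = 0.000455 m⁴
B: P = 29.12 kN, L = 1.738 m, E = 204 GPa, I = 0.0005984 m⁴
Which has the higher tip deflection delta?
Model: a cantilever beam with a point load P at the free end, so delta = (P·L^3) / (3·E·I) (SI units).
  A: delta = (46200 × 1.778^3) / (3 × (1.022 × 10¹¹) × 0.000455) = 0.001861 m = 1.861 mm
  B: delta = (29120 × 1.738^3) / (3 × (2.04 × 10¹¹) × 0.0005984) = 0.0004174 m = 0.4174 mm
1.861 mm > 0.4174 mm, so A is larger.
Final answer: A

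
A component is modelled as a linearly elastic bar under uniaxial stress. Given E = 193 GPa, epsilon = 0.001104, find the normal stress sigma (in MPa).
Model: a linearly elastic bar under uniaxial stress, so epsilon = sigma / E.
Solve for sigma: sigma = epsilon·E.
Convert to SI units:
  E = 193 GPa = 1.93 × 10¹¹ Pa
Substitute:
  sigma = 0.001104 × (1.93 × 10¹¹)
  sigma = 2.131 × 10⁸ Pa
Convert: sigma = 2.131 × 10⁸ Pa = 213.1 MPa
Final answer: sigma = 213.1 MPa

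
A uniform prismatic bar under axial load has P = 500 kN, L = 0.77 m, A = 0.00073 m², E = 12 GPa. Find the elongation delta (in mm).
Model: a uniform prismatic bar under axial load, so delta = (P·L) / (A·E).
Convert to SI units:
  P = 500 kN = 500000 N
  E = 12 GPa = 1.2 × 10¹⁰ Pa
Substitute:
  delta = (500000 × 0.77) / (0.00073 × (1.2 × 10¹⁰))
  delta = 0.04395 m
Convert: delta = 0.04395 m = 43.95 mm
Final answer: delta = 43.95 mm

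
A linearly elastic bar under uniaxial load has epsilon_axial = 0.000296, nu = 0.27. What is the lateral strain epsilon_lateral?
Model: a linearly elastic bar under uniaxial load, so epsilon_lateral = -nu·epsilon_axial.
Substitute:
  epsilon_lateral = -(0.27 × 0.000296)
  epsilon_lateral = -7.992 × 10⁻⁵
Final answer: epsilon_lateral = -7.992 × 10⁻⁵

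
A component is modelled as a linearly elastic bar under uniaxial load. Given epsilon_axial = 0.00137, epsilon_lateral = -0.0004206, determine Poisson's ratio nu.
Model: a linearly elastic bar under uniaxial load, so epsilon_lateral = -nu·epsilon_axial.
Solve for nu: nu = -epsilon_lateral / epsilon_axial.
Substitute:
  nu = -(-0.0004206) / 0.00137
  nu = 0.307
Final answer: nu = 0.307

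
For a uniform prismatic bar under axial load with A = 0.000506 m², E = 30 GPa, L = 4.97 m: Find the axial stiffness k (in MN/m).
Model: a uniform prismatic bar under axial load, so k = (A·E) / L.
Convert to SI units:
  E = 30 GPa = 3 × 10¹⁰ Pa
Substitute:
  k = (0.000506 × (3 × 10¹⁰)) / 4.97
  k = 3.054 × 10⁶ N/m
Convert: k = 3.054 × 10⁶ N/m = 3.054 MN/m
Final answer: k = 3.054 MN/m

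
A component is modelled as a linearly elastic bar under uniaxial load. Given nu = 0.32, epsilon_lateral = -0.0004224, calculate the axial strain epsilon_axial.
Model: a linearly elastic bar under uniaxial load, so epsilon_lateral = -nu·epsilon_axial.
Solve for epsilon_axial: epsilon_axial = -epsilon_lateral / nu.
Substitute:
  epsilon_axial = -(-0.0004224) / 0.32
  epsilon_axial = 0.00132
Final answer: epsilon_axial = 0.00132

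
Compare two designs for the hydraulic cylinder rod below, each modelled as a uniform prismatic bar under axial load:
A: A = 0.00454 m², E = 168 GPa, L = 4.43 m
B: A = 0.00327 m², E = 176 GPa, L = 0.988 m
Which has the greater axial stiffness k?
Model: a uniform prismatic bar under axial load, so k = (A·E) / L (SI units).
  A: k = (0.00454 × (1.68 × 10¹¹)) / 4.43 = 1.722 × 10⁸ N/m = 172.2 MN/m
  B: k = (0.00327 × (1.76 × 10¹¹)) / 0.988 = 5.825 × 10⁸ N/m = 582.5 MN/m
582.5 MN/m > 172.2 MN/m, so B is larger.
Final answer: B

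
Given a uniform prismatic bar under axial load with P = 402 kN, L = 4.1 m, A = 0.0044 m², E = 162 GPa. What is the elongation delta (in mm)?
Model: a uniform prismatic bar under axial load, so delta = (P·L) / (A·E).
Convert to SI units:
  P = 402 kN = 402000 N
  E = 162 GPa = 1.62 × 10¹¹ Pa
Substitute:
  delta = (402000 × 4.1) / (0.0044 × (1.62 × 10¹¹))
  delta = 0.002312 m
Convert: delta = 0.002312 m = 2.312 mm
Final answer: delta = 2.312 mm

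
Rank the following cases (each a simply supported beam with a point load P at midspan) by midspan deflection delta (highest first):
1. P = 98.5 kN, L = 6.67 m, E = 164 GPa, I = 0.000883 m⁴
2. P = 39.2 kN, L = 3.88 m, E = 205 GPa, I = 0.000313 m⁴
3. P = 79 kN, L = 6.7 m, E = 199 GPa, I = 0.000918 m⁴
Model: a simply supported beam with a point load P at midspan, so delta = (P·L^3) / (48·E·I) (SI units).
  Case 1: delta = (98500 × 6.67^3) / (48 × (1.64 × 10¹¹) × 0.000883) = 0.004205 m = 4.205 mm
  Case 2: delta = (39200 × 3.88^3) / (48 × (2.05 × 10¹¹) × 0.000313) = 0.0007434 m = 0.7434 mm
  Case 3: delta = (79000 × 6.7^3) / (48 × (1.99 × 10¹¹) × 0.000918) = 0.00271 m = 2.71 mm
Ordering: 4.205 mm (case 1) > 2.71 mm (case 3) > 0.7434 mm (case 2)
Final answer: 1, 3, 2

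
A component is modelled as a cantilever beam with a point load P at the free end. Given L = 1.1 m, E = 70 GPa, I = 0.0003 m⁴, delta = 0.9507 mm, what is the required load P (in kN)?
Model: a cantilever beam with a point load P at the free end, so delta = (P·L^3) / (3·E·I).
Solve for P: P = (3·delta·E·I) / L^3.
Convert to SI units:
  E = 70 GPa = 7 × 10¹⁰ Pa
  delta = 0.9507 mm = 0.0009507 m
Substitute:
  P = (3 × 0.0009507 × (7 × 10¹⁰) × 0.0003) / 1.1^3
  P = 45000 N
Convert: P = 45000 N = 45 kN
Final answer: P = 45 kN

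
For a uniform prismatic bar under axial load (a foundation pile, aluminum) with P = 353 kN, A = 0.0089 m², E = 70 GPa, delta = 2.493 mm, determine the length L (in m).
Model: a uniform prismatic bar under axial load, so delta = (P·L) / (A·E).
Solve for L: L = (delta·A·E) / P.
Convert to SI units:
  P = 353 kN = 353000 N
  E = 70 GPa = 7 × 10¹⁰ Pa
  delta = 2.493 mm = 0.002493 m
Substitute:
  L = (0.002493 × 0.0089 × (7 × 10¹⁰)) / 353000
  L = 4.4 m
Final answer: L = 4.4 m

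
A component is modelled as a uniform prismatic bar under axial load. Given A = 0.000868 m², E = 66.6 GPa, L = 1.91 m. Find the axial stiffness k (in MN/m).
Model: a uniform prismatic bar under axial load, so k = (A·E) / L.
Convert to SI units:
  E = 66.6 GPa = 6.66 × 10¹⁰ Pa
Substitute:
  k = (0.000868 × (6.66 × 10¹⁰)) / 1.91
  k = 3.027 × 10⁷ N/m
Convert: k = 3.027 × 10⁷ N/m = 30.27 MN/m
Final answer: k = 30.27 MN/m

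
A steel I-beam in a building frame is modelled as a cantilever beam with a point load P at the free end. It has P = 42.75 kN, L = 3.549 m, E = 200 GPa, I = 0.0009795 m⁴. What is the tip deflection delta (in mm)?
Model: a cantilever beam with a point load P at the free end, so delta = (P·L^3) / (3·E·I).
Convert to SI units:
  P = 42.75 kN = 42750 N
  E = 200 GPa = 2 × 10¹¹ Pa
Substitute:
  delta = (42750 × 3.549^3) / (3 × (2 × 10¹¹) × 0.0009795)
  delta = 0.003252 m
Convert: delta = 0.003252 m = 3.252 mm
Final answer: delta = 3.252 mm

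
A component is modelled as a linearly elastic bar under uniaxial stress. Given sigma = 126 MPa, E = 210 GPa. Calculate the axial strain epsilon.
Model: a linearly elastic bar under uniaxial stress, so epsilon = sigma / E.
Convert to SI units:
  sigma = 126 MPa = 1.26 × 10⁸ Pa
  E = 210 GPa = 2.1 × 10¹¹ Pa
Substitute:
  epsilon = (1.26 × 10⁸) / (2.1 × 10¹¹)
  epsilon = 0.0006
Final answer: epsilon = 0.0006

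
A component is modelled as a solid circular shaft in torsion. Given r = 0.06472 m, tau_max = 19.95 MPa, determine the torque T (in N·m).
Model: a solid circular shaft in torsion, so tau_max = (2·T) / (π·r^3).
Solve for T: T = (π·tau_max·r^3) / 2.
Convert to SI units:
  tau_max = 19.95 MPa = 1.995 × 10⁷ Pa
Substitute:
  T = (π × (1.995 × 10⁷) × 0.06472^3) / 2
  T = 8495 N·m
Final answer: T = 8495 N·m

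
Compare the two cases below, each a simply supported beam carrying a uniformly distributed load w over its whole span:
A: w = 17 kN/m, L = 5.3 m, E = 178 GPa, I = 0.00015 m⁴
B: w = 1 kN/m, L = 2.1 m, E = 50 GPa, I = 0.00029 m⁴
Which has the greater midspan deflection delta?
Model: a simply supported beam carrying a uniformly distributed load w over its whole span, so delta = (5·w·L^4) / (384·E·I) (SI units).
  A: delta = (5 × 17000 × 5.3^4) / (384 × (1.78 × 10¹¹) × 0.00015) = 0.006542 m = 6.542 mm
  B: delta = (5 × 1000 × 2.1^4) / (384 × (5 × 10¹⁰) × 0.00029) = 1.746 × 10⁻⁵ m = 0.01746 mm
6.542 mm > 0.01746 mm, so A is larger.
Final answer: A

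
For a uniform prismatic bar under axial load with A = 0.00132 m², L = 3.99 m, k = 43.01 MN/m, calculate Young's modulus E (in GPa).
Model: a uniform prismatic bar under axial load, so k = (A·E) / L.
Solve for E: E = (k·L) / A.
Convert to SI units:
  k = 43.01 MN/m = 4.301 × 10⁷ N/m
Substitute:
  E = ((4.301 × 10⁷) × 3.99) / 0.00132
  E = 1.3 × 10¹¹ Pa
Convert: E = 1.3 × 10¹¹ Pa = 130 GPa
Final answer: E = 130 GPa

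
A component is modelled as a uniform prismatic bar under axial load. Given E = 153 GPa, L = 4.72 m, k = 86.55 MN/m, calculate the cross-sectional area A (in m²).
Model: a uniform prismatic bar under axial load, so k = (A·E) / L.
Solve for A: A = (k·L) / E.
Convert to SI units:
  E = 153 GPa = 1.53 × 10¹¹ Pa
  k = 86.55 MN/m = 8.655 × 10⁷ N/m
Substitute:
  A = ((8.655 × 10⁷) × 4.72) / (1.53 × 10¹¹)
  A = 0.00267 m²
Final answer: A = 0.00267 m²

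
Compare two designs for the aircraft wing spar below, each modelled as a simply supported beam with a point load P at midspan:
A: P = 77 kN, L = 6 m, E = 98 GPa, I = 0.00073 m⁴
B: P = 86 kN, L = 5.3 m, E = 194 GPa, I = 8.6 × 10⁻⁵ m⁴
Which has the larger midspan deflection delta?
Model: a simply supported beam with a point load P at midspan, so delta = (P·L^3) / (48·E·I) (SI units).
  A: delta = (77000 × 6^3) / (48 × (9.8 × 10¹⁰) × 0.00073) = 0.004843 m = 4.843 mm
  B: delta = (86000 × 5.3^3) / (48 × (1.94 × 10¹¹) × (8.6 × 10⁻⁵)) = 0.01599 m = 15.99 mm
15.99 mm > 4.843 mm, so B is larger.
Final answer: B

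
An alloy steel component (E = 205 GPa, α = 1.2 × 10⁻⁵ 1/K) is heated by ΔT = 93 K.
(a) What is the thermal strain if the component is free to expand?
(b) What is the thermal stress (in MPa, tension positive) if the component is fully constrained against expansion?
(a) Free thermal strain ε_th = α·ΔT = (1.2 × 10⁻⁵) × 93 = 0.001116
(b) Fully constrained, the expansion is suppressed, so σ = -E·α·ΔT. Convert E = 205 GPa = 2.05 × 10¹¹ Pa.
  σ = -(2.05 × 10¹¹) × (1.2 × 10⁻⁵) × 93 = -2.288 × 10⁸ Pa = -228.8 MPa (compressive)
Final answer: (a) ε_th = 0.001116, (b) σ = -228.8 MPa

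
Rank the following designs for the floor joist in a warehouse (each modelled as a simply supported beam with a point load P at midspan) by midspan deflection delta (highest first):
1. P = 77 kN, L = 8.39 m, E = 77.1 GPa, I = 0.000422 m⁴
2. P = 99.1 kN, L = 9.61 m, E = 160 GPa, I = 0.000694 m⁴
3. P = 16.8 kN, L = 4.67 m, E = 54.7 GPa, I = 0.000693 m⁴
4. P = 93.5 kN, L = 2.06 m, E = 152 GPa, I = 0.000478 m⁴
Model: a simply supported beam with a point load P at midspan, so delta = (P·L^3) / (48·E·I) (SI units).
  Case 1: delta = (77000 × 8.39^3) / (48 × (7.71 × 10¹⁰) × 0.000422) = 0.02912 m = 29.12 mm
  Case 2: delta = (99100 × 9.61^3) / (48 × (1.6 × 10¹¹) × 0.000694) = 0.0165 m = 16.5 mm
  Case 3: delta = (16800 × 4.67^3) / (48 × (5.47 × 10¹⁰) × 0.000693) = 0.0009404 m = 0.9404 mm
  Case 4: delta = (93500 × 2.06^3) / (48 × (1.52 × 10¹¹) × 0.000478) = 0.0002344 m = 0.2344 mm
Ordering: 29.12 mm (case 1) > 16.5 mm (case 2) > 0.9404 mm (case 3) > 0.2344 mm (case 4)
Final answer: 1, 2, 3, 4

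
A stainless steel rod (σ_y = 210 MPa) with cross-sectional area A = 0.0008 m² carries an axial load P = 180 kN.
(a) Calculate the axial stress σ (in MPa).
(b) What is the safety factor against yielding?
(a) Axial stress σ = P/A. Convert P = 180 kN = 180000 N.
  σ = 180000 / 0.0008 = 2.25 × 10⁸ Pa = 225 MPa
(b) Safety factor SF = σ_y/σ = 210 / 225 = 0.9333
Final answer: (a) σ = 225 MPa, (b) SF = 0.9333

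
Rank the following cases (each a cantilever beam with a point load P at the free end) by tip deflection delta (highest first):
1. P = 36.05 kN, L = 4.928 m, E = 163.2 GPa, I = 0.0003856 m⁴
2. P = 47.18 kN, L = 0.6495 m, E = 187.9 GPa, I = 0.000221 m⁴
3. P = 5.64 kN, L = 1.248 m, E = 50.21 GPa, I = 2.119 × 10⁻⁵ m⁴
Model: a cantilever beam with a point load P at the free end, so delta = (P·L^3) / (3·E·I) (SI units).
  Case 1: delta = (36050 × 4.928^3) / (3 × (1.632 × 10¹¹) × 0.0003856) = 0.02285 m = 22.85 mm
  Case 2: delta = (47180 × 0.6495^3) / (3 × (1.879 × 10¹¹) × 0.000221) = 0.0001038 m = 0.1038 mm
  Case 3: delta = (5640 × 1.248^3) / (3 × (5.021 × 10¹⁰) × (2.119 × 10⁻⁵)) = 0.003435 m = 3.435 mm
Ordering: 22.85 mm (case 1) > 3.435 mm (case 3) > 0.1038 mm (case 2)
Final answer: 1, 3, 2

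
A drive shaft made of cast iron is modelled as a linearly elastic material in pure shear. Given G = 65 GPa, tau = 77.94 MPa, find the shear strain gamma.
Model: a linearly elastic material in pure shear, so tau = G·gamma.
Solve for gamma: gamma = tau / G.
Convert to SI units:
  G = 65 GPa = 6.5 × 10¹⁰ Pa
  tau = 77.94 MPa = 7.794 × 10⁷ Pa
Substitute:
  gamma = (7.794 × 10⁷) / (6.5 × 10¹⁰)
  gamma = 0.001199
Final answer: gamma = 0.001199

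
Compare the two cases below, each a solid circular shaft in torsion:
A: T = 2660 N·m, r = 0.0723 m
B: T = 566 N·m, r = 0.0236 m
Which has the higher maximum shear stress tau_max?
Model: a solid circular shaft in torsion, so tau_max = (2·T) / (π·r^3) (SI units).
  A: tau_max = (2 × 2660) / (π × 0.0723^3) = 4.481 × 10⁶ Pa = 4.481 MPa
  B: tau_max = (2 × 566) / (π × 0.0236^3) = 2.741 × 10⁷ Pa = 27.41 MPa
27.41 MPa > 4.481 MPa, so B is larger.
Final answer: B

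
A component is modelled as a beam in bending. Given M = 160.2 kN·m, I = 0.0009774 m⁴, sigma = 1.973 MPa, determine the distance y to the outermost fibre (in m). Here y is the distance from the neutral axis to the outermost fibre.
Model: a beam in bending, so sigma = (M·y) / I.
Solve for y: y = (sigma·I) / M.
Convert to SI units:
  M = 160.2 kN·m = 160200 N·m
  sigma = 1.973 MPa = 1.973 × 10⁶ Pa
Substitute:
  y = ((1.973 × 10⁶) × 0.0009774) / 160200
  y = 0.01204 m
Final answer: y = 0.01204 m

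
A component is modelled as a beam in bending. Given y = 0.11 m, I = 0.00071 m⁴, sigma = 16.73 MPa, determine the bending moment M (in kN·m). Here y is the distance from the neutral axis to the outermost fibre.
Model: a beam in bending, so sigma = (M·y) / I.
Solve for M: M = (sigma·I) / y.
Convert to SI units:
  sigma = 16.73 MPa = 1.673 × 10⁷ Pa
Substitute:
  M = ((1.673 × 10⁷) × 0.00071) / 0.11
  M = 108000 N·m
Convert: M = 108000 N·m = 108 kN·m
Final answer: M = 108 kN·m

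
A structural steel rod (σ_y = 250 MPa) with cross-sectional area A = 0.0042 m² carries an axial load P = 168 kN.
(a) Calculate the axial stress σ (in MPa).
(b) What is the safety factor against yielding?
(a) Axial stress σ = P/A. Convert P = 168 kN = 168000 N.
  σ = 168000 / 0.0042 = 4 × 10⁷ Pa = 40 MPa
(b) Safety factor SF = σ_y/σ = 250 / 40 = 6.25
Final answer: (a) σ = 40 MPa, (b) SF = 6.25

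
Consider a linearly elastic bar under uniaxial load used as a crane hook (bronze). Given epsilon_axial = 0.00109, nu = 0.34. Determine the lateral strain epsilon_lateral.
Model: a linearly elastic bar under uniaxial load, so epsilon_lateral = -nu·epsilon_axial.
Substitute:
  epsilon_lateral = -(0.34 × 0.00109)
  epsilon_lateral = -0.0003706
Final answer: epsilon_lateral = -0.0003706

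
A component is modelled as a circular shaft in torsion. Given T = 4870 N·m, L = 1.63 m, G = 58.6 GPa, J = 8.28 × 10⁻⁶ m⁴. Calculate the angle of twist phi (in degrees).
Model: a circular shaft in torsion, so phi = (T·L) / (G·J).
Convert to SI units:
  G = 58.6 GPa = 5.86 × 10¹⁰ Pa
Substitute:
  phi = (4870 × 1.63) / ((5.86 × 10¹⁰) × (8.28 × 10⁻⁶))
  phi = 0.01636 rad
Convert to degrees: phi = 0.01636 × 180/π = 0.9374°
Final answer: phi = 0.9374°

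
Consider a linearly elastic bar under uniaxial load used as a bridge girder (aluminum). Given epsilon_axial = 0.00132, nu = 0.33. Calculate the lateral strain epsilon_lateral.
Model: a linearly elastic bar under uniaxial load, so epsilon_lateral = -nu·epsilon_axial.
Substitute:
  epsilon_lateral = -(0.33 × 0.00132)
  epsilon_lateral = -0.0004356
Final answer: epsilon_lateral = -0.0004356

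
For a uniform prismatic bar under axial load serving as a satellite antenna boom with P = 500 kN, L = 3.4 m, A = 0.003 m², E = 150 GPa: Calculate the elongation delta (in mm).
Model: a uniform prismatic bar under axial load, so delta = (P·L) / (A·E).
Convert to SI units:
  P = 500 kN = 500000 N
  E = 150 GPa = 1.5 × 10¹¹ Pa
Substitute:
  delta = (500000 × 3.4) / (0.003 × (1.5 × 10¹¹))
  delta = 0.003778 m
Convert: delta = 0.003778 m = 3.778 mm
Final answer: delta = 3.778 mm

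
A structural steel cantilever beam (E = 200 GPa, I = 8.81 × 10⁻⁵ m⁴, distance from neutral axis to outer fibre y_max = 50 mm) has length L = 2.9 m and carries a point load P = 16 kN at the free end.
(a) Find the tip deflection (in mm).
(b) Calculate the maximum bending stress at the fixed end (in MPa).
(a) Tip deflection of a cantilever with an end point load: δ = P·L^3 / (3·E·I). Convert P = 16 kN = 16000 N, E = 200 GPa = 2 × 10¹¹ Pa.
  δ = (16000 × 2.9^3) / (3 × (2 × 10¹¹) × (8.81 × 10⁻⁵)) = 0.007382 m = 7.382 mm
(b) Maximum bending moment at the fixed end: M = P·L = 16000 × 2.9 = 46400 N·m. Convert y_max = 50 mm = 0.05 m.
  σ = M·y_max / I = (46400 × 0.05) / (8.81 × 10⁻⁵) = 2.633 × 10⁷ Pa = 26.33 MPa
Final answer: (a) δ = 7.382 mm, (b) σ = 26.33 MPa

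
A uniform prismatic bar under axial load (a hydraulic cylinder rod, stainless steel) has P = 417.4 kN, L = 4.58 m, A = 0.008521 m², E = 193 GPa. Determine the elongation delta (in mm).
Model: a uniform prismatic bar under axial load, so delta = (P·L) / (A·E).
Convert to SI units:
  P = 417.4 kN = 417400 N
  E = 193 GPa = 1.93 × 10¹¹ Pa
Substitute:
  delta = (417400 × 4.58) / (0.008521 × (1.93 × 10¹¹))
  delta = 0.001162 m
Convert: delta = 0.001162 m = 1.162 mm
Final answer: delta = 1.162 mm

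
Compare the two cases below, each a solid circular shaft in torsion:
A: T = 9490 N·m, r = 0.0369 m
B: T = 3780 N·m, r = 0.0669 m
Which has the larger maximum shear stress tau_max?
Model: a solid circular shaft in torsion, so tau_max = (2·T) / (π·r^3) (SI units).
  A: tau_max = (2 × 9490) / (π × 0.0369^3) = 1.202 × 10⁸ Pa = 120.2 MPa
  B: tau_max = (2 × 3780) / (π × 0.0669^3) = 8.037 × 10⁶ Pa = 8.037 MPa
120.2 MPa > 8.037 MPa, so A is larger.
Final answer: A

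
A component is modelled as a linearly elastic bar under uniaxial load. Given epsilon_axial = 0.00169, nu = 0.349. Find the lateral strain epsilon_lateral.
Model: a linearly elastic bar under uniaxial load, so epsilon_lateral = -nu·epsilon_axial.
Substitute:
  epsilon_lateral = -(0.349 × 0.00169)
  epsilon_lateral = -0.0005898
Final answer: epsilon_lateral = -0.0005898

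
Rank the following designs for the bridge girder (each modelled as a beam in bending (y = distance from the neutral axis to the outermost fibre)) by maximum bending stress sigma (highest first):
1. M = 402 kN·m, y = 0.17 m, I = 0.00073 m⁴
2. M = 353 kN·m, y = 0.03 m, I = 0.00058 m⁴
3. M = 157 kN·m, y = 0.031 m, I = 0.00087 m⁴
Model: a beam in bending (y = distance from the neutral axis to the outermost fibre), so sigma = (M·y) / I (SI units).
  Case 1: sigma = (402000 × 0.17) / 0.00073 = 9.362 × 10⁷ Pa = 93.62 MPa
  Case 2: sigma = (353000 × 0.03) / 0.00058 = 1.826 × 10⁷ Pa = 18.26 MPa
  Case 3: sigma = (157000 × 0.031) / 0.00087 = 5.594 × 10⁶ Pa = 5.594 MPa
Ordering: 93.62 MPa (case 1) > 18.26 MPa (case 2) > 5.594 MPa (case 3)
Final answer: 1, 2, 3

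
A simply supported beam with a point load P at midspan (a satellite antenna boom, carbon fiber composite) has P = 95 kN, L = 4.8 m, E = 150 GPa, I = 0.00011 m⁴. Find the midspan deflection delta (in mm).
Model: a simply supported beam with a point load P at midspan, so delta = (P·L^3) / (48·E·I).
Convert to SI units:
  P = 95 kN = 95000 N
  E = 150 GPa = 1.5 × 10¹¹ Pa
Substitute:
  delta = (95000 × 4.8^3) / (48 × (1.5 × 10¹¹) × 0.00011)
  delta = 0.01327 m
Convert: delta = 0.01327 m = 13.27 mm
Final answer: delta = 13.27 mm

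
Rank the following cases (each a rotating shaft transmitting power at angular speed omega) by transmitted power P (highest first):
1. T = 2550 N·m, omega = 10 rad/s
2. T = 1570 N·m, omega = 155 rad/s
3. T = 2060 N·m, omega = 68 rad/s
Model: a rotating shaft transmitting power at angular speed omega, so P = T·omega (SI units).
  Case 1: P = 2550 × 10 = 25500 W = 25.5 kW
  Case 2: P = 1570 × 155 = 243400 W = 243.4 kW
  Case 3: P = 2060 × 68 = 140100 W = 140.1 kW
Ordering: 243.4 kW (case 2) > 140.1 kW (case 3) > 25.5 kW (case 1)
Final answer: 2, 3, 1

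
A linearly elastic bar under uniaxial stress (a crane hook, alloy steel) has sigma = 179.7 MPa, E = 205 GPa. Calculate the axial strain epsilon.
Model: a linearly elastic bar under uniaxial stress, so epsilon = sigma / E.
Convert to SI units:
  sigma = 179.7 MPa = 1.797 × 10⁸ Pa
  E = 205 GPa = 2.05 × 10¹¹ Pa
Substitute:
  epsilon = (1.797 × 10⁸) / (2.05 × 10¹¹)
  epsilon = 0.0008766
Final answer: epsilon = 0.0008766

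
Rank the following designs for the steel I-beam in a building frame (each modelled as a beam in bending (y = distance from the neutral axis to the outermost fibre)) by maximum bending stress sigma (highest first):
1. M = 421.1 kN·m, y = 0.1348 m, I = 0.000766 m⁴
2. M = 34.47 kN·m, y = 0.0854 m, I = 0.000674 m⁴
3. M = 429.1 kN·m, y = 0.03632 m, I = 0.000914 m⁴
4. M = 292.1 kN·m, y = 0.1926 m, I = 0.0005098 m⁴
Model: a beam in bending (y = distance from the neutral axis to the outermost fibre), so sigma = (M·y) / I (SI units).
  Case 1: sigma = (421100 × 0.1348) / 0.000766 = 7.41 × 10⁷ Pa = 74.1 MPa
  Case 2: sigma = (34470 × 0.0854) / 0.000674 = 4.368 × 10⁶ Pa = 4.368 MPa
  Case 3: sigma = (429100 × 0.03632) / 0.000914 = 1.705 × 10⁷ Pa = 17.05 MPa
  Case 4: sigma = (292100 × 0.1926) / 0.0005098 = 1.104 × 10⁸ Pa = 110.4 MPa
Ordering: 110.4 MPa (case 4) > 74.1 MPa (case 1) > 17.05 MPa (case 3) > 4.368 MPa (case 2)
Final answer: 4, 1, 3, 2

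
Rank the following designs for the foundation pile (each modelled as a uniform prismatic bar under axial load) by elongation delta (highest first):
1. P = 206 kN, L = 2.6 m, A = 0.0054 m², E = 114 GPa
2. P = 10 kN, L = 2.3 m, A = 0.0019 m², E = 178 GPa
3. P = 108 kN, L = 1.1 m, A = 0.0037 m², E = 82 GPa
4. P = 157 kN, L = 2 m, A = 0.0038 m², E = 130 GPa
Model: a uniform prismatic bar under axial load, so delta = (P·L) / (A·E) (SI units).
  Case 1: delta = (206000 × 2.6) / (0.0054 × (1.14 × 10¹¹)) = 0.00087 m = 0.87 mm
  Case 2: delta = (10000 × 2.3) / (0.0019 × (1.78 × 10¹¹)) = 6.801 × 10⁻⁵ m = 0.06801 mm
  Case 3: delta = (108000 × 1.1) / (0.0037 × (8.2 × 10¹⁰)) = 0.0003916 m = 0.3916 mm
  Case 4: delta = (157000 × 2) / (0.0038 × (1.3 × 10¹¹)) = 0.0006356 m = 0.6356 mm
Ordering: 0.87 mm (case 1) > 0.6356 mm (case 4) > 0.3916 mm (case 3) > 0.06801 mm (case 2)
Final answer: 1, 4, 3, 2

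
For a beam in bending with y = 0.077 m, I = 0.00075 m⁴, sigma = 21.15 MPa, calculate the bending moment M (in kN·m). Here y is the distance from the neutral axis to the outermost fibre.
Model: a beam in bending, so sigma = (M·y) / I.
Solve for M: M = (sigma·I) / y.
Convert to SI units:
  sigma = 21.15 MPa = 2.115 × 10⁷ Pa
Substitute:
  M = ((2.115 × 10⁷) × 0.00075) / 0.077
  M = 206000 N·m
Convert: M = 206000 N·m = 206 kN·m
Final answer: M = 206 kN·m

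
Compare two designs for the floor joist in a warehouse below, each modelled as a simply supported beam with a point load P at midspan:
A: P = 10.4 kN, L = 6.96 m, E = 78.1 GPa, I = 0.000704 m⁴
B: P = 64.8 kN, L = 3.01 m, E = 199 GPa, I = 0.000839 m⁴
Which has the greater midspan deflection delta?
Model: a simply supported beam with a point load P at midspan, so delta = (P·L^3) / (48·E·I) (SI units).
  A: delta = (10400 × 6.96^3) / (48 × (7.81 × 10¹⁰) × 0.000704) = 0.001329 m = 1.329 mm
  B: delta = (64800 × 3.01^3) / (48 × (1.99 × 10¹¹) × 0.000839) = 0.0002205 m = 0.2205 mm
1.329 mm > 0.2205 mm, so A is larger.
Final answer: A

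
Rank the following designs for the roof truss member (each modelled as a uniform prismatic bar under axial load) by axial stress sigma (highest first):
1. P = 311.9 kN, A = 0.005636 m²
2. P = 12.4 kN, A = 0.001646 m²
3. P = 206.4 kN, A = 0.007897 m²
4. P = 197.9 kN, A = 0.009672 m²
Model: a uniform prismatic bar under axial load, so sigma = P / A (SI units).
  Case 1: sigma = 311900 / 0.005636 = 5.534 × 10⁷ Pa = 55.34 MPa
  Case 2: sigma = 12400 / 0.001646 = 7.533 × 10⁶ Pa = 7.533 MPa
  Case 3: sigma = 206400 / 0.007897 = 2.614 × 10⁷ Pa = 26.14 MPa
  Case 4: sigma = 197900 / 0.009672 = 2.046 × 10⁷ Pa = 20.46 MPa
Ordering: 55.34 MPa (case 1) > 26.14 MPa (case 3) > 20.46 MPa (case 4) > 7.533 MPa (case 2)
Final answer: 1, 3, 4, 2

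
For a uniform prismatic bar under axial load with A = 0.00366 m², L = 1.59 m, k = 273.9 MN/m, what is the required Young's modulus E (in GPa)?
Model: a uniform prismatic bar under axial load, so k = (A·E) / L.
Solve for E: E = (k·L) / A.
Convert to SI units:
  k = 273.9 MN/m = 2.739 × 10⁸ N/m
Substitute:
  E = ((2.739 × 10⁸) × 1.59) / 0.00366
  E = 1.19 × 10¹¹ Pa
Convert: E = 1.19 × 10¹¹ Pa = 119 GPa
Final answer: E = 119 GPa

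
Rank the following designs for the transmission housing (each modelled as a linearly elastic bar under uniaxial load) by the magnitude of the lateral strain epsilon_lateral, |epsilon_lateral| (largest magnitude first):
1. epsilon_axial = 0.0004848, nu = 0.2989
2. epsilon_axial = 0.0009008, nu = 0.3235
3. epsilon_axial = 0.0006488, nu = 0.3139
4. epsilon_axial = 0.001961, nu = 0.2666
Model: a linearly elastic bar under uniaxial load, so epsilon_lateral = -nu·epsilon_axial (SI units).
  Case 1: epsilon_lateral = -(0.2989 × 0.0004848) = -0.0001449
  Case 2: epsilon_lateral = -(0.3235 × 0.0009008) = -0.0002914
  Case 3: epsilon_lateral = -(0.3139 × 0.0006488) = -0.0002037
  Case 4: epsilon_lateral = -(0.2666 × 0.001961) = -0.0005228
Ordering by |epsilon_lateral|: 0.0005228 (case 4) > 0.0002914 (case 2) > 0.0002037 (case 3) > 0.0001449 (case 1)
Final answer: 4, 2, 3, 1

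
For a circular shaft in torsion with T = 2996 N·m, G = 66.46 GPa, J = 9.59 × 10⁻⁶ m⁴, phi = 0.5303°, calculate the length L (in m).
Model: a circular shaft in torsion, so phi = (T·L) / (G·J).
Solve for L: L = (phi·G·J) / T.
Convert to SI units:
  G = 66.46 GPa = 6.646 × 10¹⁰ Pa
  phi = 0.5303° = 0.009255 rad
Substitute:
  L = (0.009255 × (6.646 × 10¹⁰) × (9.59 × 10⁻⁶)) / 2996
  L = 1.969 m
Final answer: L = 1.969 m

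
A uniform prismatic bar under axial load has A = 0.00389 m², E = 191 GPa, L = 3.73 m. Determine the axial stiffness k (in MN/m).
Model: a uniform prismatic bar under axial load, so k = (A·E) / L.
Convert to SI units:
  E = 191 GPa = 1.91 × 10¹¹ Pa
Substitute:
  k = (0.00389 × (1.91 × 10¹¹)) / 3.73
  k = 1.992 × 10⁸ N/m
Convert: k = 1.992 × 10⁸ N/m = 199.2 MN/m
Final answer: k = 199.2 MN/m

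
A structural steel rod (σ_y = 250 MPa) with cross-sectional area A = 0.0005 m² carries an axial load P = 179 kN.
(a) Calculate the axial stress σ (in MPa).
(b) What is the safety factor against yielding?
(a) Axial stress σ = P/A. Convert P = 179 kN = 179000 N.
  σ = 179000 / 0.0005 = 3.58 × 10⁸ Pa = 358 MPa
(b) Safety factor SF = σ_y/σ = 250 / 358 = 0.6983
Final answer: (a) σ = 358 MPa, (b) SF = 0.6983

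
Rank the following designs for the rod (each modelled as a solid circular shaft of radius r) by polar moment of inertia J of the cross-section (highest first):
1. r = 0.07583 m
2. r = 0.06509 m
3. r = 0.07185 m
Model: a solid circular shaft of radius r, so J = (π·r^4) / 2 (SI units).
  Case 1: J = (π × 0.07583^4) / 2 = 5.194 × 10⁻⁵ m⁴
  Case 2: J = (π × 0.06509^4) / 2 = 2.82 × 10⁻⁵ m⁴
  Case 3: J = (π × 0.07185^4) / 2 = 4.186 × 10⁻⁵ m⁴
Ordering: 5.194 × 10⁻⁵ m⁴ (case 1) > 4.186 × 10⁻⁵ m⁴ (case 3) > 2.82 × 10⁻⁵ m⁴ (case 2)
Final answer: 1, 3, 2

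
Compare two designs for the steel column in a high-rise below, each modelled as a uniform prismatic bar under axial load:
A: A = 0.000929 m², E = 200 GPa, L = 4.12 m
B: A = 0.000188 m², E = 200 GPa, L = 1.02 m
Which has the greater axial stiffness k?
Model: a uniform prismatic bar under axial load, so k = (A·E) / L (SI units).
  A: k = (0.000929 × (2 × 10¹¹)) / 4.12 = 4.51 × 10⁷ N/m = 45.1 MN/m
  B: k = (0.000188 × (2 × 10¹¹)) / 1.02 = 3.686 × 10⁷ N/m = 36.86 MN/m
45.1 MN/m > 36.86 MN/m, so A is larger.
Final answer: A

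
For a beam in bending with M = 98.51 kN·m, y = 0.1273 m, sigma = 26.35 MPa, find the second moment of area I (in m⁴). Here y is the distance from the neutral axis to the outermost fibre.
Model: a beam in bending, so sigma = (M·y) / I.
Solve for I: I = (M·y) / sigma.
Convert to SI units:
  M = 98.51 kN·m = 98510 N·m
  sigma = 26.35 MPa = 2.635 × 10⁷ Pa
Substitute:
  I = (98510 × 0.1273) / (2.635 × 10⁷)
  I = 0.0004759 m⁴
Final answer: I = 0.0004759 m⁴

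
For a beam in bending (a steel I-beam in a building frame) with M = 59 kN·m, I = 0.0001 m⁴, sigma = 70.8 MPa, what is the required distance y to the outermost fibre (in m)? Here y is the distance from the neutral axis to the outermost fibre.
Model: a beam in bending, so sigma = (M·y) / I.
Solve for y: y = (sigma·I) / M.
Convert to SI units:
  M = 59 kN·m = 59000 N·m
  sigma = 70.8 MPa = 7.08 × 10⁷ Pa
Substitute:
  y = ((7.08 × 10⁷) × 0.0001) / 59000
  y = 0.12 m
Final answer: y = 0.12 m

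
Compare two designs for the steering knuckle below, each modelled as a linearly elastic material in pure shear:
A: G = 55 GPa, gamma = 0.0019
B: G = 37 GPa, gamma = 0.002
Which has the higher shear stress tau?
Model: a linearly elastic material in pure shear, so tau = G·gamma (SI units).
  A: tau = (5.5 × 10¹⁰) × 0.0019 = 1.045 × 10⁸ Pa = 104.5 MPa
  B: tau = (3.7 × 10¹⁰) × 0.002 = 7.4 × 10⁷ Pa = 74 MPa
104.5 MPa > 74 MPa, so A is larger.
Final answer: A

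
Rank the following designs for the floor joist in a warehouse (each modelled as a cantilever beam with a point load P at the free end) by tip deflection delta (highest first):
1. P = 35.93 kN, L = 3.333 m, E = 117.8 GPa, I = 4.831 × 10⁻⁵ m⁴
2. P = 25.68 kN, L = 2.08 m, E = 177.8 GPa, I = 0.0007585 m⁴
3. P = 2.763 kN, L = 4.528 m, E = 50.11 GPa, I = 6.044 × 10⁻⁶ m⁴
Model: a cantilever beam with a point load P at the free end, so delta = (P·L^3) / (3·E·I) (SI units).
  Case 1: delta = (35930 × 3.333^3) / (3 × (1.178 × 10¹¹) × (4.831 × 10⁻⁵)) = 0.07792 m = 77.92 mm
  Case 2: delta = (25680 × 2.08^3) / (3 × (1.778 × 10¹¹) × 0.0007585) = 0.0005712 m = 0.5712 mm
  Case 3: delta = (2763 × 4.528^3) / (3 × (5.011 × 10¹⁰) × (6.044 × 10⁻⁶)) = 0.2823 m = 282.3 mm
Ordering: 282.3 mm (case 3) > 77.92 mm (case 1) > 0.5712 mm (case 2)
Final answer: 3, 1, 2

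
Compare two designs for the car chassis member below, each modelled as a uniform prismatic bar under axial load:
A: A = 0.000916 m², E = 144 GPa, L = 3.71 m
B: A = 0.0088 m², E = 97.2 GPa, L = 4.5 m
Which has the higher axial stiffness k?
Model: a uniform prismatic bar under axial load, so k = (A·E) / L (SI units).
  A: k = (0.000916 × (1.44 × 10¹¹)) / 3.71 = 3.555 × 10⁷ N/m = 35.55 MN/m
  B: k = (0.0088 × (9.72 × 10¹⁰)) / 4.5 = 1.901 × 10⁸ N/m = 190.1 MN/m
190.1 MN/m > 35.55 MN/m, so B is larger.
Final answer: B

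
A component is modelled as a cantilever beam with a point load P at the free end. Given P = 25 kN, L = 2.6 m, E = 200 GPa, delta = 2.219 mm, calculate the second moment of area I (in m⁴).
Model: a cantilever beam with a point load P at the free end, so delta = (P·L^3) / (3·E·I).
Solve for I: I = (P·L^3) / (3·delta·E).
Convert to SI units:
  P = 25 kN = 25000 N
  E = 200 GPa = 2 × 10¹¹ Pa
  delta = 2.219 mm = 0.002219 m
Substitute:
  I = (25000 × 2.6^3) / (3 × 0.002219 × (2 × 10¹¹))
  I = 0.00033 m⁴
Final answer: I = 0.00033 m⁴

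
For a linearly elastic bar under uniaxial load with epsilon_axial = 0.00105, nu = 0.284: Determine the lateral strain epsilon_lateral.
Model: a linearly elastic bar under uniaxial load, so epsilon_lateral = -nu·epsilon_axial.
Substitute:
  epsilon_lateral = -(0.284 × 0.00105)
  epsilon_lateral = -0.0002982
Final answer: epsilon_lateral = -0.0002982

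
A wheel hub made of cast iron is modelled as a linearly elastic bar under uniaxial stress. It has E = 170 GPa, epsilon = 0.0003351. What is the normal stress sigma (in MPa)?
Model: a linearly elastic bar under uniaxial stress, so sigma = E·epsilon.
Convert to SI units:
  E = 170 GPa = 1.7 × 10¹¹ Pa
Substitute:
  sigma = (1.7 × 10¹¹) × 0.0003351
  sigma = 5.697 × 10⁷ Pa
Convert: sigma = 5.697 × 10⁷ Pa = 56.97 MPa
Final answer: sigma = 56.97 MPa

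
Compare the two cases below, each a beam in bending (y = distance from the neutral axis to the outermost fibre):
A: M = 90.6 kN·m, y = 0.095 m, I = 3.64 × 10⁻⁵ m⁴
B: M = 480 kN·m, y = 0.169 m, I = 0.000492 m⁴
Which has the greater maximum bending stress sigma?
Model: a beam in bending (y = distance from the neutral axis to the outermost fibre), so sigma = (M·y) / I (SI units).
  A: sigma = (90600 × 0.095) / (3.64 × 10⁻⁵) = 2.365 × 10⁸ Pa = 236.5 MPa
  B: sigma = (480000 × 0.169) / 0.000492 = 1.649 × 10⁸ Pa = 164.9 MPa
236.5 MPa > 164.9 MPa, so A is larger.
Final answer: A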